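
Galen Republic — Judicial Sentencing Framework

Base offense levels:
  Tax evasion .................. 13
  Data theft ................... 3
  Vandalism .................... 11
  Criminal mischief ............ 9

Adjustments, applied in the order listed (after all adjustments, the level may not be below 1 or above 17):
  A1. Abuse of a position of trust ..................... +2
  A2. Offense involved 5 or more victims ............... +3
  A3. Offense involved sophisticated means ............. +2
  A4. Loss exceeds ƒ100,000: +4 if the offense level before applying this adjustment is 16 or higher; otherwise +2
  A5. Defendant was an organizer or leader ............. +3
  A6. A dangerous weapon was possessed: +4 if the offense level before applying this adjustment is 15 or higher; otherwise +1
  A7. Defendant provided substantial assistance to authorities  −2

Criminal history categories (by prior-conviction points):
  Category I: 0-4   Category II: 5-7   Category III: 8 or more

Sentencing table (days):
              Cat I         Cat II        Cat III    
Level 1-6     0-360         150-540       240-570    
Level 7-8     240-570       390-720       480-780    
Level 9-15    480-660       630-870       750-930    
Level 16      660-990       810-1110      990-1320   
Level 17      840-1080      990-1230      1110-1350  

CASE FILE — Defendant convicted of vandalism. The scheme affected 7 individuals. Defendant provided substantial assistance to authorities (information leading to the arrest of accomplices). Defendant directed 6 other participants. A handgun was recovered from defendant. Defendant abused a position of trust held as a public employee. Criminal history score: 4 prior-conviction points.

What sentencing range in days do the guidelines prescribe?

840-1080 days

Base offense level for vandalism: 11.
A1 applies: 11 + 2 = 13.
A2 applies: 13 + 3 = 16.
A5 applies: 16 + 3 = 19.
A6 applies (level before this adjustment is 19 ≥ 15, so +4): 19 + 4 = 23.
A7 applies: 23 − 2 = 21.
Level 21 exceeds the maximum of 17; capped at 17.
Final offense level: 17.
Criminal history: 4 prior points → Category I (0-4).
Level 17 falls in the 17 band.
Grid: Level 17 × Category I = 840-1080 days.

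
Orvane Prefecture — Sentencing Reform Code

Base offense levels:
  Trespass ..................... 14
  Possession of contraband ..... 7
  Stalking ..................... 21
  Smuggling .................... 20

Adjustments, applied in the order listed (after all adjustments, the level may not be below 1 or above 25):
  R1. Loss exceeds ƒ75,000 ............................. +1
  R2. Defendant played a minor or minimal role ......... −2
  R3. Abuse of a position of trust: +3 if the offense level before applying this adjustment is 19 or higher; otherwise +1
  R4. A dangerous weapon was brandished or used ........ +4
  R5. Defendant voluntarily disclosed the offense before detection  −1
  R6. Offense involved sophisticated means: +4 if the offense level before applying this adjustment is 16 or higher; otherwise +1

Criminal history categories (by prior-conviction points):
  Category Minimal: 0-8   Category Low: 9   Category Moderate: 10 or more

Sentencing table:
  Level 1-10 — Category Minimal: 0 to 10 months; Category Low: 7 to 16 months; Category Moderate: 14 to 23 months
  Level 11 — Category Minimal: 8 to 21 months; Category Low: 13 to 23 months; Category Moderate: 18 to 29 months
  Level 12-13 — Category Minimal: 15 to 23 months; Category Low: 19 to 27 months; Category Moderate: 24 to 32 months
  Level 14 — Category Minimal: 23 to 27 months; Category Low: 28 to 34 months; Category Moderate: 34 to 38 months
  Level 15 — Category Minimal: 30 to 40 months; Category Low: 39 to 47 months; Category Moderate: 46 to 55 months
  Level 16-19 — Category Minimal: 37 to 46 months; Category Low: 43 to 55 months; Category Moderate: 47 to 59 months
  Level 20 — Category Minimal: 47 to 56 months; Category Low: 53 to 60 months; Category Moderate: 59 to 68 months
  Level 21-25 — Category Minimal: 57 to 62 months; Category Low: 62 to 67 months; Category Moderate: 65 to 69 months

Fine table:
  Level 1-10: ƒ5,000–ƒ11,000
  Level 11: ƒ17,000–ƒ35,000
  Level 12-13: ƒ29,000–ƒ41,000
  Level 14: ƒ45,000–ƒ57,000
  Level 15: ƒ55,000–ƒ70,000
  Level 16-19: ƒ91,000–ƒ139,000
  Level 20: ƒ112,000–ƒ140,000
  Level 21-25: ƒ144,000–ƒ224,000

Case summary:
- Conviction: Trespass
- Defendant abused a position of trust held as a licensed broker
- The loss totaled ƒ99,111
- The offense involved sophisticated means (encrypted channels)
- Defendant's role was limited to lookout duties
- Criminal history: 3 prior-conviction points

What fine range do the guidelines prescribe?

Base offense level for trespass: 14.
R1 applies: 14 + 1 = 15.
R2 applies: 15 − 2 = 13.
R3 applies (level before this adjustment is 13 < 19, so +1): 13 + 1 = 14.
R4 does not apply.
R5 does not apply.
R6 applies (level before this adjustment is 14 < 16, so +1): 14 + 1 = 15.
Final offense level: 15.
Level 15 falls in the 15 band.
Fine table: Level 15 → ƒ55,000–ƒ70,000.

ƒ55,000–ƒ70,000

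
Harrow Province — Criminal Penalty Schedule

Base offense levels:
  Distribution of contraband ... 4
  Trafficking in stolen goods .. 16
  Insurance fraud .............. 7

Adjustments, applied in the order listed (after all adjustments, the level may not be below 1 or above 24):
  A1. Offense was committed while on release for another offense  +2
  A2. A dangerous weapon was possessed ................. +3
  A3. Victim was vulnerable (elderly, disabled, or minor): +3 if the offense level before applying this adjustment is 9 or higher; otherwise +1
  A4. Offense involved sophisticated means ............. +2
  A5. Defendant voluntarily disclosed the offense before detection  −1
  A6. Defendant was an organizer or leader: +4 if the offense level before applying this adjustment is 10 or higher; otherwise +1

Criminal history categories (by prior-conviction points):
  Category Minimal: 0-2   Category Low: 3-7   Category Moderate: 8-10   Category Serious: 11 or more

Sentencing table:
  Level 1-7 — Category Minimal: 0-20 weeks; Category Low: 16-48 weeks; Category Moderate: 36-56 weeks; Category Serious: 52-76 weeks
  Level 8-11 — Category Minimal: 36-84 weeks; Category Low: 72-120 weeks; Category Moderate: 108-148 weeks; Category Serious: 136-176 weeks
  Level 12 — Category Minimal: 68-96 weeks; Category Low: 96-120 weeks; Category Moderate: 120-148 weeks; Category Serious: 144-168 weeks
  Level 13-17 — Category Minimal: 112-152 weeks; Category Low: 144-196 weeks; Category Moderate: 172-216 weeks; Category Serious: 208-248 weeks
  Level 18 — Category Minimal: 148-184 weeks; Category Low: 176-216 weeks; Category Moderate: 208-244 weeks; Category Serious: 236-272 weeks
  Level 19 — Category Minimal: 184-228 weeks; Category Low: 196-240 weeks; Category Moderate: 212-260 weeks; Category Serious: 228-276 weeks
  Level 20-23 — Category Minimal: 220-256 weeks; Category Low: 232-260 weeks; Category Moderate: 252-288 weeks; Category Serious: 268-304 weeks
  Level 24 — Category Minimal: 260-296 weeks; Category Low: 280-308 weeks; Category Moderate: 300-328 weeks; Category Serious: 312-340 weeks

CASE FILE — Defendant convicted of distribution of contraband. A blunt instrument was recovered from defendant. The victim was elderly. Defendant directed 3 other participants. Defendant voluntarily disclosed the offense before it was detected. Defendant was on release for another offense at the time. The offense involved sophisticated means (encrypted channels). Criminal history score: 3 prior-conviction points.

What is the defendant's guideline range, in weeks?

144-196 weeks

Base offense level for distribution of contraband: 4.
A1 applies: 4 + 2 = 6.
A2 applies: 6 + 3 = 9.
A3 applies (level before this adjustment is 9 ≥ 9, so +3): 9 + 3 = 12.
A4 applies: 12 + 2 = 14.
A5 applies: 14 − 1 = 13.
A6 applies (level before this adjustment is 13 ≥ 10, so +4): 13 + 4 = 17.
Final offense level: 17.
Criminal history: 3 prior points → Category Low (3-7).
Level 17 falls in the 13-17 band.
Grid: Level 13-17 × Category Low = 144-196 weeks.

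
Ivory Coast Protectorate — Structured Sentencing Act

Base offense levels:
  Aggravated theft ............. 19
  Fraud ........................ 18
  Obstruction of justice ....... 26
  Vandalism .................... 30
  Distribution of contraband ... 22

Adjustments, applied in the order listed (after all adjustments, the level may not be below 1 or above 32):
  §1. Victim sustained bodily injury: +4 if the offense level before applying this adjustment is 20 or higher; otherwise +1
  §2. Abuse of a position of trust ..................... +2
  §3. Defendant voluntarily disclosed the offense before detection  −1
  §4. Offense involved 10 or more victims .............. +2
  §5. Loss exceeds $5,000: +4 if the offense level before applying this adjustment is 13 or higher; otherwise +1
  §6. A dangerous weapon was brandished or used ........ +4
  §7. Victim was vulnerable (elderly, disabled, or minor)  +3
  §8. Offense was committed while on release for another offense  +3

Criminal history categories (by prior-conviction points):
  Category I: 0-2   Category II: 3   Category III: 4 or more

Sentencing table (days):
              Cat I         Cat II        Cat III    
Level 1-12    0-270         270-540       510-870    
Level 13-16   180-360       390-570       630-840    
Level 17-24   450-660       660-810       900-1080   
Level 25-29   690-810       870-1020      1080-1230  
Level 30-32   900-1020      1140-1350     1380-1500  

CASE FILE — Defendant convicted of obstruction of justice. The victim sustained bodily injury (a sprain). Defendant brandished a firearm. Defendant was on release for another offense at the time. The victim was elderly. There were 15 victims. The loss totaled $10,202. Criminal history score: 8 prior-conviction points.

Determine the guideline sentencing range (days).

Base offense level for obstruction of justice: 26.
§1 applies (level before this adjustment is 26 ≥ 20, so +4): 26 + 4 = 30.
§4 applies: 30 + 2 = 32.
§5 applies (level before this adjustment is 32 ≥ 13, so +4): 32 + 4 = 36.
§6 applies: 36 + 4 = 40.
§7 applies: 40 + 3 = 43.
§8 applies: 43 + 3 = 46.
Level 46 exceeds the maximum of 32; capped at 32.
Final offense level: 32.
Criminal history: 8 prior points → Category III (4+).
Level 32 falls in the 30-32 band.
Grid: Level 30-32 × Category III = 1380-1500 days.

1380-1500 days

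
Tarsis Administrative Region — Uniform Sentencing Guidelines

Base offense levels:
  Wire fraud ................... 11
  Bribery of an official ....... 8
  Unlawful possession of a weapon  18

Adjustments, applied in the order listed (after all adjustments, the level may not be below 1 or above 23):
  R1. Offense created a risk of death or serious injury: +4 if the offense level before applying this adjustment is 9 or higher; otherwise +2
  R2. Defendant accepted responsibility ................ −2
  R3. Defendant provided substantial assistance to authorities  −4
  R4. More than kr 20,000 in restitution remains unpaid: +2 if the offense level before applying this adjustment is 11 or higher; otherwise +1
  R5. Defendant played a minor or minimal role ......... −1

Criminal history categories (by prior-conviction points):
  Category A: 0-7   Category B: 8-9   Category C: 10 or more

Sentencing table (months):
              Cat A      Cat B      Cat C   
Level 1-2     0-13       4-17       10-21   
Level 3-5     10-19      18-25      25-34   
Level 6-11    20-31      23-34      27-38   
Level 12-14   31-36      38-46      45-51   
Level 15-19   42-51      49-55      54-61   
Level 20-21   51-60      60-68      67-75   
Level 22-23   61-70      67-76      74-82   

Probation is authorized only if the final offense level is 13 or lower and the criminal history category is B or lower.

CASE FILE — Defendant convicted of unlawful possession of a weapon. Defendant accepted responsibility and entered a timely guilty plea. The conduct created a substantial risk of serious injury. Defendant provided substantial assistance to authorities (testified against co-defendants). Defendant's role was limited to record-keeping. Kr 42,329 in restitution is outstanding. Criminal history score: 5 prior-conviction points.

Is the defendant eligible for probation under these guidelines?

Base offense level for unlawful possession of a weapon: 18.
R1 applies (level before this adjustment is 18 ≥ 9, so +4): 18 + 4 = 22.
R2 applies: 22 − 2 = 20.
R3 applies: 20 − 4 = 16.
R4 applies (level before this adjustment is 16 ≥ 11, so +2): 16 + 2 = 18.
R5 applies: 18 − 1 = 17.
Final offense level: 17.
Criminal history: 5 prior points → Category A (0-7).
Level 17 falls in the 15-19 band.
Grid: Level 15-19 × Category A = 42-51 months.
Probation check: level 17 > 13 and category A ≤ B → not eligible.

No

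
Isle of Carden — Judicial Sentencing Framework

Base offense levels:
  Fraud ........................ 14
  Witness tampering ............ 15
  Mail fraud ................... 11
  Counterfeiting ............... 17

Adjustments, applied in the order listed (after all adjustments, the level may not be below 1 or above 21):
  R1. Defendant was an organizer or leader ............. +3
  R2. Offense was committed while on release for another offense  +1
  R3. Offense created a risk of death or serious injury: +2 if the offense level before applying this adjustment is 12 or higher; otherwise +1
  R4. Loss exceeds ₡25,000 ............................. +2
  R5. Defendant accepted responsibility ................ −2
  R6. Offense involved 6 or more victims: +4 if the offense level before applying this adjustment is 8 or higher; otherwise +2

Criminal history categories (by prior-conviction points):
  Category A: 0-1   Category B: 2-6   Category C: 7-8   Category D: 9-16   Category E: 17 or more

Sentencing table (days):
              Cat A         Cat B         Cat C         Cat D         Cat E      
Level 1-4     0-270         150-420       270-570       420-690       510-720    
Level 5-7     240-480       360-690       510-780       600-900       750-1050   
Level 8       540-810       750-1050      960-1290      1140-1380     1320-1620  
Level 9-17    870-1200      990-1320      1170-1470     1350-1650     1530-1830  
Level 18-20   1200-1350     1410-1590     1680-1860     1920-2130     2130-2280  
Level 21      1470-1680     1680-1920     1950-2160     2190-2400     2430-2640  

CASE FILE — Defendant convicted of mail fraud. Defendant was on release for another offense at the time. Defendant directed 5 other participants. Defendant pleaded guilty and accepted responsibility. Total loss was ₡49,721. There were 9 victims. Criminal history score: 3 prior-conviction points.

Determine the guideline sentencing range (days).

1410-1590 days

Base offense level for mail fraud: 11.
R1 applies: 11 + 3 = 14.
R2 applies: 14 + 1 = 15.
R4 applies: 15 + 2 = 17.
R5 applies: 17 − 2 = 15.
R6 applies (level before this adjustment is 15 ≥ 8, so +4): 15 + 4 = 19.
Final offense level: 19.
Criminal history: 3 prior points → Category B (2-6).
Level 19 falls in the 18-20 band.
Grid: Level 18-20 × Category B = 1410-1590 days.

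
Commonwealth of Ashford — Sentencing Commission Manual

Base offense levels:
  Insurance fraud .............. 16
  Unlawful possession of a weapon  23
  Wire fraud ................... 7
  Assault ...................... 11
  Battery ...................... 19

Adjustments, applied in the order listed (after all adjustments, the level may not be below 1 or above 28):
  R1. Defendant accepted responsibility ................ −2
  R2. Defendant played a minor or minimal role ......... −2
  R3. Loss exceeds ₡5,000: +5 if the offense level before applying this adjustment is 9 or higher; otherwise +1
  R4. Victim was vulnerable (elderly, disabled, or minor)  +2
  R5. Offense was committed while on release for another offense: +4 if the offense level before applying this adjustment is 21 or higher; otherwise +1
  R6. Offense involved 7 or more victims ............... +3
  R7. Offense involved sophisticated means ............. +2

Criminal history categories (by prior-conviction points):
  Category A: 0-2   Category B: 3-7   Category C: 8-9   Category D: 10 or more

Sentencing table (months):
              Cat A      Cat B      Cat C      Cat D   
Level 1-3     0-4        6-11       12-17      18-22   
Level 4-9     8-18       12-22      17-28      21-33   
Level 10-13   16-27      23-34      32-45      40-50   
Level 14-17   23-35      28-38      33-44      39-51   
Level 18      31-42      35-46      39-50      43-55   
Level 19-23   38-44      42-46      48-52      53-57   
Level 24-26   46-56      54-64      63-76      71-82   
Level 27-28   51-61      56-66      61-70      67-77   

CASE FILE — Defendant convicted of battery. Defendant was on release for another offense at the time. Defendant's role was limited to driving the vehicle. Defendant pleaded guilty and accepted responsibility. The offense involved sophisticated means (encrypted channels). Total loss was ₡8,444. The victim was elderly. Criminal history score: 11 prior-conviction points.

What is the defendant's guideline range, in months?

Base offense level for battery: 19.
R1 applies: 19 − 2 = 17.
R2 applies: 17 − 2 = 15.
R3 applies (level before this adjustment is 15 ≥ 9, so +5): 15 + 5 = 20.
R4 applies: 20 + 2 = 22.
R5 applies (level before this adjustment is 22 ≥ 21, so +4): 22 + 4 = 26.
R7 applies: 26 + 2 = 28.
Final offense level: 28.
Criminal history: 11 prior points → Category D (10+).
Level 28 falls in the 27-28 band.
Grid: Level 27-28 × Category D = 67-77 months.

67-77 months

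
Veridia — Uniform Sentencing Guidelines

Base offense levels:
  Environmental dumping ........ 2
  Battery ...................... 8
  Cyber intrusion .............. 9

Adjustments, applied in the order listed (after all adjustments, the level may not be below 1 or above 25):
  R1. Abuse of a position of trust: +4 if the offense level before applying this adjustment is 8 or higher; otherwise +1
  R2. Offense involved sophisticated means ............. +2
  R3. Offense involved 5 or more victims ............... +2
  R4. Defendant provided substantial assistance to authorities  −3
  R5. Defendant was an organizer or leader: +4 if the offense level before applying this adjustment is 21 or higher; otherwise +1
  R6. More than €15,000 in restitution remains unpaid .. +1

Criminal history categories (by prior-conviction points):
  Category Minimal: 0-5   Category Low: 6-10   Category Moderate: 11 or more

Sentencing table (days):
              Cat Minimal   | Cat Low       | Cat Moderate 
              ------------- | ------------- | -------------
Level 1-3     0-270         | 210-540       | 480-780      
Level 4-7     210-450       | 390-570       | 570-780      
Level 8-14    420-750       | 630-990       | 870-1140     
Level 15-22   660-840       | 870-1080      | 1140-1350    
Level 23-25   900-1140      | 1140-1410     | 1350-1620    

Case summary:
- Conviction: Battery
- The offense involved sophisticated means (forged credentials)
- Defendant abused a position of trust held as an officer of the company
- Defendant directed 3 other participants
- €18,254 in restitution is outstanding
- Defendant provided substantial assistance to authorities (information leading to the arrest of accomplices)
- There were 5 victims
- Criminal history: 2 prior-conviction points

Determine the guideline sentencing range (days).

660-840 days

Base offense level for battery: 8.
R1 applies (level before this adjustment is 8 ≥ 8, so +4): 8 + 4 = 12.
R2 applies: 12 + 2 = 14.
R3 applies: 14 + 2 = 16.
R4 applies: 16 − 3 = 13.
R5 applies (level before this adjustment is 13 < 21, so +1): 13 + 1 = 14.
R6 applies: 14 + 1 = 15.
Final offense level: 15.
Criminal history: 2 prior points → Category Minimal (0-5).
Level 15 falls in the 15-22 band.
Grid: Level 15-22 × Category Minimal = 660-840 days.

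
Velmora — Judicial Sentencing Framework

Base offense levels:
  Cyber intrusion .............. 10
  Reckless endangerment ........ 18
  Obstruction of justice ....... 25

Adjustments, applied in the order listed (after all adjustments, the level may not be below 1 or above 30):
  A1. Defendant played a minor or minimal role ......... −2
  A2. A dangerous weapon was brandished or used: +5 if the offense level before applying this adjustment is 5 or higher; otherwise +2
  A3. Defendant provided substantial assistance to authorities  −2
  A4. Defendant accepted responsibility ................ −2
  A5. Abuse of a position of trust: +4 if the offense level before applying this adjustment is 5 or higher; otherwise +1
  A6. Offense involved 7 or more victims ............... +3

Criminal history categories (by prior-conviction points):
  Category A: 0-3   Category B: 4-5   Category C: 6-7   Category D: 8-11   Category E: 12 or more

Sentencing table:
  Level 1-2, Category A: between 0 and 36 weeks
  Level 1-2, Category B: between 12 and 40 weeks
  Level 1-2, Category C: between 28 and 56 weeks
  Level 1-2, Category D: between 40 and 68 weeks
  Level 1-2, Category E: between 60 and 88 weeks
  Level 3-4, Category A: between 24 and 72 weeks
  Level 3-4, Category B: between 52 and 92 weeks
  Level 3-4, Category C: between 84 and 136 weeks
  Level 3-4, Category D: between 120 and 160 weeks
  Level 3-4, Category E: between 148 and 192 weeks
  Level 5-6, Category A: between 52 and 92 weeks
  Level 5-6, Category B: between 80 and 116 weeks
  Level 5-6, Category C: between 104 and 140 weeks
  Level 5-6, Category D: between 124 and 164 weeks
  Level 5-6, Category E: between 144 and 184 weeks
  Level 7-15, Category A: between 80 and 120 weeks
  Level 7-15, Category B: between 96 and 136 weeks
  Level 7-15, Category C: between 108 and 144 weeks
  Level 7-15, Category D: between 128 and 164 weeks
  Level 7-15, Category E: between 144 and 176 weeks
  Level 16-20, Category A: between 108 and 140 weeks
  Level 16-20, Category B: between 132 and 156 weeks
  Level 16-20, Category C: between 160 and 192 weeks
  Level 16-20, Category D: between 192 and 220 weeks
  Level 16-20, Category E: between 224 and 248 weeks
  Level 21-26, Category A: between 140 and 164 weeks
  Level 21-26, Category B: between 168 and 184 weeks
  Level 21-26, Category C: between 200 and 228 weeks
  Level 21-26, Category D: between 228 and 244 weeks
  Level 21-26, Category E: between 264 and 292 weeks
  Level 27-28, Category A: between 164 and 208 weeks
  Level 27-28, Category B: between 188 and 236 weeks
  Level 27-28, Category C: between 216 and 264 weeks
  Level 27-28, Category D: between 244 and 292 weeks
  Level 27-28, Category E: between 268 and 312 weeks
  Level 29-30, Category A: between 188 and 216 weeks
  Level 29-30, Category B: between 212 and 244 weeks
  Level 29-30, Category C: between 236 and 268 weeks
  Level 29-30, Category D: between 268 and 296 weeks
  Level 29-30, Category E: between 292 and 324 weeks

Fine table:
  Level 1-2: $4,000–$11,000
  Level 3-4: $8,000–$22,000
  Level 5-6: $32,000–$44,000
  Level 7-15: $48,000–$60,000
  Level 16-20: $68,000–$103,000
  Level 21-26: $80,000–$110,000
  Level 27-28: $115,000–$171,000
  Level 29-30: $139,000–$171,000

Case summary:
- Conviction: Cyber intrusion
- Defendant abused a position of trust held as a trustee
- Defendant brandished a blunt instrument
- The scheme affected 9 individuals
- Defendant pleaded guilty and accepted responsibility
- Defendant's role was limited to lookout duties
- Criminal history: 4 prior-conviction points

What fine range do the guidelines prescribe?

$68,000–$103,000

Base offense level for cyber intrusion: 10.
A1 applies: 10 − 2 = 8.
A2 applies (level before this adjustment is 8 ≥ 5, so +5): 8 + 5 = 13.
A3 does not apply.
A4 applies: 13 − 2 = 11.
A5 applies (level before this adjustment is 11 ≥ 5, so +4): 11 + 4 = 15.
A6 applies: 15 + 3 = 18.
Final offense level: 18.
Level 18 falls in the 16-20 band.
Fine table: Level 16-20 → $68,000–$103,000.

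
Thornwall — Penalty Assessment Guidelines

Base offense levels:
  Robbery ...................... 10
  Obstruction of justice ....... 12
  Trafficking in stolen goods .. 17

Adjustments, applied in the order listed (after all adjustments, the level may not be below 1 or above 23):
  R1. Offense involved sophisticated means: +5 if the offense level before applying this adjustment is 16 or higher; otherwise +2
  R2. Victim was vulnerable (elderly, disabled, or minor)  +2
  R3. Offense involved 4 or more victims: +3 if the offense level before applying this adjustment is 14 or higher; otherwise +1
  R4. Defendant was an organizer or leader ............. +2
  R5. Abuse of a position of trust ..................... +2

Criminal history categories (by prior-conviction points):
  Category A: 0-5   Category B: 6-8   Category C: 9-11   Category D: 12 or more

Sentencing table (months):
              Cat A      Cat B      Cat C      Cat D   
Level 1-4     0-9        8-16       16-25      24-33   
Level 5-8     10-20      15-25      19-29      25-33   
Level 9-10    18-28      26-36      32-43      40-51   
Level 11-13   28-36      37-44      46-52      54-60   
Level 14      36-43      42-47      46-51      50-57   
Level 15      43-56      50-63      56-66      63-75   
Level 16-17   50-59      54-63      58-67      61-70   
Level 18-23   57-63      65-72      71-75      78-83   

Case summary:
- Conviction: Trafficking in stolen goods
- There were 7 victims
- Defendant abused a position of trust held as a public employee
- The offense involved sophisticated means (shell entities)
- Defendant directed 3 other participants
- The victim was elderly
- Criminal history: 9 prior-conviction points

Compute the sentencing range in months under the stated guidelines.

Base offense level for trafficking in stolen goods: 17.
R1 applies (level before this adjustment is 17 ≥ 16, so +5): 17 + 5 = 22.
R2 applies: 22 + 2 = 24.
R3 applies (level before this adjustment is 24 ≥ 14, so +3): 24 + 3 = 27.
R4 applies: 27 + 2 = 29.
R5 applies: 29 + 2 = 31.
Level 31 exceeds the maximum of 23; capped at 23.
Final offense level: 23.
Criminal history: 9 prior points → Category C (9-11).
Level 23 falls in the 18-23 band.
Grid: Level 18-23 × Category C = 71-75 months.

71-75 months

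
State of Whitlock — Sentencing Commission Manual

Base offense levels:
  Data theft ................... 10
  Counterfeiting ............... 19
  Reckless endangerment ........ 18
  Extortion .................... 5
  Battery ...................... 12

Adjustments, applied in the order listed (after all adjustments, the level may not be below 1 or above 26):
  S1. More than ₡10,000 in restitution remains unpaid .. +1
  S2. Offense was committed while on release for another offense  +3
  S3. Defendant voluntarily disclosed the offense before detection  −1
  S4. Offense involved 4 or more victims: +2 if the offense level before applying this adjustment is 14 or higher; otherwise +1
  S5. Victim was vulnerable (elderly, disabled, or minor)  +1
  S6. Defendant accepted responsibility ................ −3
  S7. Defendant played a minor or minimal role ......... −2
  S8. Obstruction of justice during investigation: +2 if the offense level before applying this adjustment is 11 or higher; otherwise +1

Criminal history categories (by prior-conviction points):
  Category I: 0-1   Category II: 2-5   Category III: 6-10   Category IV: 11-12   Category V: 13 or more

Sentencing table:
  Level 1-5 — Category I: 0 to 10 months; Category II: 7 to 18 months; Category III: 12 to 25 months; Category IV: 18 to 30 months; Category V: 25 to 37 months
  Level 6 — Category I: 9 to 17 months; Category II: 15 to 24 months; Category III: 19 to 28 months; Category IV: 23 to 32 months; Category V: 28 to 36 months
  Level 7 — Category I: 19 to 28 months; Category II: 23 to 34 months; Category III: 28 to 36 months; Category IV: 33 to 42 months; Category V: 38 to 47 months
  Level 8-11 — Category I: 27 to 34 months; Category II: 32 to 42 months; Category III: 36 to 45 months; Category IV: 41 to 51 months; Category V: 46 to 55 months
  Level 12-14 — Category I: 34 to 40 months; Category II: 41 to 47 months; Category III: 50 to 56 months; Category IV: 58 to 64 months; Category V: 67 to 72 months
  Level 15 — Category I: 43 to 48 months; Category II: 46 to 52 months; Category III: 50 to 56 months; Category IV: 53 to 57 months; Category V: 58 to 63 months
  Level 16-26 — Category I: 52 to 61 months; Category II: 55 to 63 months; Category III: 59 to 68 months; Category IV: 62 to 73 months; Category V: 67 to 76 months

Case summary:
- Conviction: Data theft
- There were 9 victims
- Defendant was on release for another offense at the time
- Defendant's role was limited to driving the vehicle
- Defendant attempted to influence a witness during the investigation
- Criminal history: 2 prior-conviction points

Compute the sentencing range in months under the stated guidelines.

Base offense level for data theft: 10.
S2 applies: 10 + 3 = 13.
S4 applies (level before this adjustment is 13 < 14, so +1): 13 + 1 = 14.
S6 does not apply.
S7 applies: 14 − 2 = 12.
S8 applies (level before this adjustment is 12 ≥ 11, so +2): 12 + 2 = 14.
Final offense level: 14.
Criminal history: 2 prior points → Category II (2-5).
Level 14 falls in the 12-14 band.
Grid: Level 12-14 × Category II = 41-47 months.

41-47 months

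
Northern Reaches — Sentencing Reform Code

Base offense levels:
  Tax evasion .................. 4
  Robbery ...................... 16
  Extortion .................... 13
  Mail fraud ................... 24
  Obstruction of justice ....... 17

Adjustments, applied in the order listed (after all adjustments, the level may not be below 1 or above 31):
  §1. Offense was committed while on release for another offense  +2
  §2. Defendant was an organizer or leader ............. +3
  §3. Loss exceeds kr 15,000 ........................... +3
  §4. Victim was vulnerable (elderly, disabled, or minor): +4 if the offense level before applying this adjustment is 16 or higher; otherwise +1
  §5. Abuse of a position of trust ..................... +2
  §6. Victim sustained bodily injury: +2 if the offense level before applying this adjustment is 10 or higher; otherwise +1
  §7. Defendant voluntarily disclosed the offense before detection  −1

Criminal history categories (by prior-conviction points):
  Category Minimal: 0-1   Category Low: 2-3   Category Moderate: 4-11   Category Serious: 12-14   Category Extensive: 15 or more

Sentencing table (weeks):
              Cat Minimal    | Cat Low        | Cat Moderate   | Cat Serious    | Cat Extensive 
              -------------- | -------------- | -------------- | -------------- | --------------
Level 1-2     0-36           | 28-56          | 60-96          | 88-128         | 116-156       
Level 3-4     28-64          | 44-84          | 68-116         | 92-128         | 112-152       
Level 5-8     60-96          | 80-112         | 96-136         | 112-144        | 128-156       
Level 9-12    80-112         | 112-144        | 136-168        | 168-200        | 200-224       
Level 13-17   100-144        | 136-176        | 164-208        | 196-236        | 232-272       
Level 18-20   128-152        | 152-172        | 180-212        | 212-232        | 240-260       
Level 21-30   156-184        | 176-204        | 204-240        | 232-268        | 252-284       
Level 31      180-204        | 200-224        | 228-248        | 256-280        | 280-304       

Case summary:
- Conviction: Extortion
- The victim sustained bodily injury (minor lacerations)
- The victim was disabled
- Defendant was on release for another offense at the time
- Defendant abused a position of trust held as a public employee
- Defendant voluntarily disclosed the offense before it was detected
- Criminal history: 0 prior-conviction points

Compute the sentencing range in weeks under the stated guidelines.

Base offense level for extortion: 13.
§1 applies: 13 + 2 = 15.
§2 does not apply.
§3 does not apply.
§4 applies (level before this adjustment is 15 < 16, so +1): 15 + 1 = 16.
§5 applies: 16 + 2 = 18.
§6 applies (level before this adjustment is 18 ≥ 10, so +2): 18 + 2 = 20.
§7 applies: 20 − 1 = 19.
Final offense level: 19.
Criminal history: 0 prior points → Category Minimal (0-1).
Level 19 falls in the 18-20 band.
Grid: Level 18-20 × Category Minimal = 128-152 weeks.

128-152 weeks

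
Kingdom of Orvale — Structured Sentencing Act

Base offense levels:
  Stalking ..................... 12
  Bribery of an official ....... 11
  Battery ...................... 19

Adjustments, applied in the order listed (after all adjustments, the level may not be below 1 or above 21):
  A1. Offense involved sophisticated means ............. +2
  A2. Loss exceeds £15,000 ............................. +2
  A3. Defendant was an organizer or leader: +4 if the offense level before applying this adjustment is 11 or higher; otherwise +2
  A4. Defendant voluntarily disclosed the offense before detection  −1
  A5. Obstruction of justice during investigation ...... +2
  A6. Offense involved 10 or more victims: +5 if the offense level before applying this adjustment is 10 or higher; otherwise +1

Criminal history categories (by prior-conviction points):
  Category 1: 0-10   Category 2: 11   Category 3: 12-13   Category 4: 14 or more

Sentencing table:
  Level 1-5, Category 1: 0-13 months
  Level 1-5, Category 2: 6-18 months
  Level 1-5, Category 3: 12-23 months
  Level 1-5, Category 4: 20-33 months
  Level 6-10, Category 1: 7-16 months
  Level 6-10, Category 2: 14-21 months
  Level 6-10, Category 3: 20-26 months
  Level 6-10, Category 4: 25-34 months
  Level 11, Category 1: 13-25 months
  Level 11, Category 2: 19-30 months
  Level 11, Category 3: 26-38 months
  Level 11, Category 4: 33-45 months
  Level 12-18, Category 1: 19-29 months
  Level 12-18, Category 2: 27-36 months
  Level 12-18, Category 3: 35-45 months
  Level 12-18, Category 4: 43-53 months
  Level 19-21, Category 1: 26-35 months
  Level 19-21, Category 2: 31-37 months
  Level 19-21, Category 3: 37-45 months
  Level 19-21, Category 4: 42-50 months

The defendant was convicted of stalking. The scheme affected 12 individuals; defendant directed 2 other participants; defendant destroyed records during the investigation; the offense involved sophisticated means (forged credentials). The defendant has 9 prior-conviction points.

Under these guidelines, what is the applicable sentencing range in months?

Base offense level for stalking: 12.
A1 applies: 12 + 2 = 14.
A3 applies (level before this adjustment is 14 ≥ 11, so +4): 14 + 4 = 18.
A5 applies: 18 + 2 = 20.
A6 applies (level before this adjustment is 20 ≥ 10, so +5): 20 + 5 = 25.
Level 25 exceeds the maximum of 21; capped at 21.
Final offense level: 21.
Criminal history: 9 prior points → Category 1 (0-10).
Level 21 falls in the 19-21 band.
Grid: Level 19-21 × Category 1 = 26-35 months.

26-35 months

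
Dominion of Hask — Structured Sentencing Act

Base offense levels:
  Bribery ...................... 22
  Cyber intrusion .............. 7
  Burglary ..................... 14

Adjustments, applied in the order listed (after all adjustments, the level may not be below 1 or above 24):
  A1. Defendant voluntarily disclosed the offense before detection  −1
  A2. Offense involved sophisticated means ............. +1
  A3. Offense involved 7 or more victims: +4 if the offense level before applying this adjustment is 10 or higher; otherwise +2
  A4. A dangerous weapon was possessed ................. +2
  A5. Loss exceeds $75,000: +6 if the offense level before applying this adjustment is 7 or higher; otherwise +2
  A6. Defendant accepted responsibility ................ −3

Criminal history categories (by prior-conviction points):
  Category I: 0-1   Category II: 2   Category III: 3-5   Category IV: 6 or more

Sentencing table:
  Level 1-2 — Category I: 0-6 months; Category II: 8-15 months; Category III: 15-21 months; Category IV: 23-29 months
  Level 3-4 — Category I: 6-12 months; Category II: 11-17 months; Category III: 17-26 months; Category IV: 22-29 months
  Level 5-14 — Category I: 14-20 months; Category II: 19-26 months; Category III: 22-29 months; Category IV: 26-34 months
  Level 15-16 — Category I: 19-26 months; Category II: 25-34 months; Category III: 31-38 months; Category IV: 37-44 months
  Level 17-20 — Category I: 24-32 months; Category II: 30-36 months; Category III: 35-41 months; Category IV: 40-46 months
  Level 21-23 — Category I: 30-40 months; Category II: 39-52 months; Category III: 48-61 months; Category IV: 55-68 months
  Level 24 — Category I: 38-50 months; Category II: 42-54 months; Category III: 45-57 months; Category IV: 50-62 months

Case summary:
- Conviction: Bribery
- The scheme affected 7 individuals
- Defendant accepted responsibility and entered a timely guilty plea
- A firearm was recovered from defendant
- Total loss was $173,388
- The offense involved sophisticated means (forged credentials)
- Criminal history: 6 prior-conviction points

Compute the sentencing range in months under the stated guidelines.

Base offense level for bribery: 22.
A1 does not apply.
A2 applies: 22 + 1 = 23.
A3 applies (level before this adjustment is 23 ≥ 10, so +4): 23 + 4 = 27.
A4 applies: 27 + 2 = 29.
A5 applies (level before this adjustment is 29 ≥ 7, so +6): 29 + 6 = 35.
A6 applies: 35 − 3 = 32.
Level 32 exceeds the maximum of 24; capped at 24.
Final offense level: 24.
Criminal history: 6 prior points → Category IV (6+).
Level 24 falls in the 24 band.
Grid: Level 24 × Category IV = 50-62 months.

50-62 months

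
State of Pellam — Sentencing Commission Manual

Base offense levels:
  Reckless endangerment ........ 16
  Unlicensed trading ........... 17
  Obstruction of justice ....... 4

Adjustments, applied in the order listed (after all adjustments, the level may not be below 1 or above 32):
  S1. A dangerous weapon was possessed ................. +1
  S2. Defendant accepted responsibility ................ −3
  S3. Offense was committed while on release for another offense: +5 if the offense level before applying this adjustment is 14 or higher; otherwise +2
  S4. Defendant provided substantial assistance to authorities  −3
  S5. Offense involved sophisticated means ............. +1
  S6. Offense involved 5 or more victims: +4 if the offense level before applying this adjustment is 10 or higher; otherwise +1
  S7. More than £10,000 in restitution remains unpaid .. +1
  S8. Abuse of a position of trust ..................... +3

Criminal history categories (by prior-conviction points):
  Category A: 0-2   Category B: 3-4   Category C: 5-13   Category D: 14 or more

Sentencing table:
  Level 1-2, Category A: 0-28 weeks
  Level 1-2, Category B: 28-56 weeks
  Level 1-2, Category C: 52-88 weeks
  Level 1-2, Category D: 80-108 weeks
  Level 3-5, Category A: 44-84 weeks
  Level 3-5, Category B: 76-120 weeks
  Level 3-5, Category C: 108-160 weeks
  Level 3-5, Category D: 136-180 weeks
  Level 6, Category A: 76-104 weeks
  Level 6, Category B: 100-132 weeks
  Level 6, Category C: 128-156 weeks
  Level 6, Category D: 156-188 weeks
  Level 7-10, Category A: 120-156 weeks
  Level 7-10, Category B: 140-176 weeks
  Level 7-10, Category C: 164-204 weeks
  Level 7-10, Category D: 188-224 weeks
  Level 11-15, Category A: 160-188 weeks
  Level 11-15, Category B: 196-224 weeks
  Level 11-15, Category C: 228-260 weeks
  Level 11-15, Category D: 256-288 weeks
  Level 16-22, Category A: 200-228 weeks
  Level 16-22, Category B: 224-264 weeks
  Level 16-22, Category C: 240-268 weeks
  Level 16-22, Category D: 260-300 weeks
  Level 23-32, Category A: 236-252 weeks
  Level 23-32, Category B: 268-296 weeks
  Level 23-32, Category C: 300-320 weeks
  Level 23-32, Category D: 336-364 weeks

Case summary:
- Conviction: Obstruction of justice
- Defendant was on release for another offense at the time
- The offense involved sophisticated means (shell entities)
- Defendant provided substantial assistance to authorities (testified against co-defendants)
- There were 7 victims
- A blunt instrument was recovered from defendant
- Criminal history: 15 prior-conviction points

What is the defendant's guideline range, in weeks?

156-188 weeks

Base offense level for obstruction of justice: 4.
S1 applies: 4 + 1 = 5.
S3 applies (level before this adjustment is 5 < 14, so +2): 5 + 2 = 7.
S4 applies: 7 − 3 = 4.
S5 applies: 4 + 1 = 5.
S6 applies (level before this adjustment is 5 < 10, so +1): 5 + 1 = 6.
S7 does not apply.
Final offense level: 6.
Criminal history: 15 prior points → Category D (14+).
Level 6 falls in the 6 band.
Grid: Level 6 × Category D = 156-188 weeks.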